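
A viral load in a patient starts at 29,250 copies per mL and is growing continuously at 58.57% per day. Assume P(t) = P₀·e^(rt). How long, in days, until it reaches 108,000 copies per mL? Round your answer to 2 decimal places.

108000 = 29250 · e^(0.5857·t)
t = ln(108000/29250) / 0.5857 = ln(3.69231) / 0.5857 = 1.30625 / 0.5857

t ≈ 2.23 days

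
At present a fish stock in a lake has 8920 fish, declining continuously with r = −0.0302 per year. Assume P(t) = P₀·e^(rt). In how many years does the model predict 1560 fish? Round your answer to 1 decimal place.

1560 = 8920 · e^(-0.0302·t)
t = ln(1560/8920) / -0.0302 = ln(0.17489) / -0.0302 = -1.74361 / -0.0302

t ≈ 57.7 years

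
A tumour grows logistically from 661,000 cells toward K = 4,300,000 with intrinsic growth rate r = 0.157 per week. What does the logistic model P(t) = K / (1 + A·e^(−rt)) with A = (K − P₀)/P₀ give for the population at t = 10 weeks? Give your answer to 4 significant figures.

A = (4300000 − 661000)/661000 = 5.5053
P(10) = 4300000 / (1 + 5.5053·e^(−0.157·10)) = 4300000 / (1 + 5.5053·0.208045)
= 4300000 / 2.14535 ≈ 2004334.86

≈ 2,004,000 cells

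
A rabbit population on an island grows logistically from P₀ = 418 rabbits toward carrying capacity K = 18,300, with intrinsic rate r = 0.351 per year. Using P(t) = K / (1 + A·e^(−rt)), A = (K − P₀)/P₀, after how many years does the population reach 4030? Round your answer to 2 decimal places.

t ≈ 7.10 years

A = (18300 − 418)/418 = 42.7799
4030 = 18300/(1 + 42.7799·e^(−0.351t)) → 1 + 42.7799·e^(−0.351t) = 4.54094
e^(−0.351t) = 0.082771 → t = ln(12.0815)/0.351 = 2.49168/0.351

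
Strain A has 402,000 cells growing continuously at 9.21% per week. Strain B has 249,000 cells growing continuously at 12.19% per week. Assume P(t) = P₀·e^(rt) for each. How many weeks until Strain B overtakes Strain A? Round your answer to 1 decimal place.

402000·e^(0.0921t) = 249000·e^(0.1219t)
402000/249000 = e^((0.1219 − 0.0921)t) → ln(1.61446) = 0.0298·t
t = 0.479 / 0.0298

t ≈ 16.1 weeks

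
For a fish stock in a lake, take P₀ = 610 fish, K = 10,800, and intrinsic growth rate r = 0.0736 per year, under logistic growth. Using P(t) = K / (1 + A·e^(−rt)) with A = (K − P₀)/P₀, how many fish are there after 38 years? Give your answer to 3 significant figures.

A = (10800 − 610)/610 = 16.70492
P(38) = 10800 / (1 + 16.70492·e^(−0.0736·38)) = 10800 / (1 + 16.70492·0.061005)
= 10800 / 2.01908 ≈ 5348.96

≈ 5,350 fish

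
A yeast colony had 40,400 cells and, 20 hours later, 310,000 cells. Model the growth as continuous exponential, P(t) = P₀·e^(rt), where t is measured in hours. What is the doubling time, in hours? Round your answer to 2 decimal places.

doubling time ≈ 6.80 hours

r = ln(310000/40400) / 20 = ln(7.67327) / 20 ≈ 0.101887 per hour
doubling time = ln 2 / |r| = 0.69315 / 0.101887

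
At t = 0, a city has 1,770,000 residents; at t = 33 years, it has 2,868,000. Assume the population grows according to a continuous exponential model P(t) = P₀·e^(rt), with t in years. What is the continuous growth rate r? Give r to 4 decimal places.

2868000 = 1770000 · e^(r·33)
e^(33r) = 2868000/1770000 = 1.62034
r = ln(1.62034) / 33 = 0.48264 / 33

r ≈ 0.0146 per year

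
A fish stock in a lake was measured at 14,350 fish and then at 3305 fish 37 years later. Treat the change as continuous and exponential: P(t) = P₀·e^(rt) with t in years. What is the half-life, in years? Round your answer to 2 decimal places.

r = ln(3305/14350) / 37 = ln(0.23031) / 37 ≈ -0.039684 per year
half-life = ln 2 / |r| = 0.69315 / 0.039684

half-life ≈ 17.47 years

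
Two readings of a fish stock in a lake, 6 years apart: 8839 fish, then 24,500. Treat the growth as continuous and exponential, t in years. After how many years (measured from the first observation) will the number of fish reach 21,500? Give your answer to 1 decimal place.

r = ln(24500/8839) / 6 ≈ 0.169917 per year
t = ln(21500/8839) / r = 0.88888 / 0.169917 ≈ 5.231

t ≈ 5.2 years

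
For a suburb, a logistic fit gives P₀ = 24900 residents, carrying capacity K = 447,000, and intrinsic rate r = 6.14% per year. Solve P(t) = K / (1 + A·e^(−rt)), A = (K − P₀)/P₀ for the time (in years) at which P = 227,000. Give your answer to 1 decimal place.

A = (447000 − 24900)/24900 = 16.95181
227000 = 447000/(1 + 16.95181·e^(−0.0614t)) → 1 + 16.95181·e^(−0.0614t) = 1.96916
e^(−0.0614t) = 0.057172 → t = ln(17.49118)/0.0614 = 2.8617/0.0614

t ≈ 46.6 years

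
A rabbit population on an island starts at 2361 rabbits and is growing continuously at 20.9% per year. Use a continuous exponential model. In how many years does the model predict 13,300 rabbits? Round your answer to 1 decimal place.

t ≈ 8.3 years

13300 = 2361 · e^(0.209·t)
t = ln(13300/2361) / 0.209 = ln(5.63321) / 0.209 = 1.72868 / 0.209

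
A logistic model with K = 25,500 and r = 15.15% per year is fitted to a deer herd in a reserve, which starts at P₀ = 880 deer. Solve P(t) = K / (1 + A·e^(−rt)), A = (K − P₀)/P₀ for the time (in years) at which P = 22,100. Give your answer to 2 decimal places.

A = (25500 − 880)/880 = 27.97727
22100 = 25500/(1 + 27.97727·e^(−0.1515t)) → 1 + 27.97727·e^(−0.1515t) = 1.15385
e^(−0.1515t) = 0.005499 → t = ln(181.85227)/0.1515 = 5.20319/0.1515

t ≈ 34.34 years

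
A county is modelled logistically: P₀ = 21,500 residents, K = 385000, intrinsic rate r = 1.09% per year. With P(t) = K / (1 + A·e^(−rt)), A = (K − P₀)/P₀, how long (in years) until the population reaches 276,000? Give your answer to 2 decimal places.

t ≈ 344.66 years

A = (385000 − 21500)/21500 = 16.90698
276000 = 385000/(1 + 16.90698·e^(−0.0109t)) → 1 + 16.90698·e^(−0.0109t) = 1.39493
e^(−0.0109t) = 0.023359 → t = ln(42.81033)/0.0109 = 3.75678/0.0109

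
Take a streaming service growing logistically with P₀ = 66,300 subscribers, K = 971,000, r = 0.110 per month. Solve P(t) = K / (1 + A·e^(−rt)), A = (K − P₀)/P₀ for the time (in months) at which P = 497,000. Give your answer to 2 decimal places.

A = (971000 − 66300)/66300 = 13.64555
497000 = 971000/(1 + 13.64555·e^(−0.11t)) → 1 + 13.64555·e^(−0.11t) = 1.95372
e^(−0.11t) = 0.069893 → t = ln(14.30768)/0.11 = 2.6608/0.11

t ≈ 24.19 months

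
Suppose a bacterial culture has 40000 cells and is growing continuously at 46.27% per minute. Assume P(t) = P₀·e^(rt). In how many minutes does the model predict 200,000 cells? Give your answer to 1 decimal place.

200000 = 40000 · e^(0.4627·t)
t = ln(200000/40000) / 0.4627 = ln(5) / 0.4627 = 1.60944 / 0.4627

t ≈ 3.5 minutes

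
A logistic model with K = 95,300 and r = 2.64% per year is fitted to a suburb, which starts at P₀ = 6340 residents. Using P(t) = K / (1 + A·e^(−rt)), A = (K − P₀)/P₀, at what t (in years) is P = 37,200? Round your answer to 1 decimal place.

t ≈ 83.2 years

A = (95300 − 6340)/6340 = 14.03155
37200 = 95300/(1 + 14.03155·e^(−0.0264t)) → 1 + 14.03155·e^(−0.0264t) = 2.56183
e^(−0.0264t) = 0.111308 → t = ln(8.98405)/0.0264 = 2.19545/0.0264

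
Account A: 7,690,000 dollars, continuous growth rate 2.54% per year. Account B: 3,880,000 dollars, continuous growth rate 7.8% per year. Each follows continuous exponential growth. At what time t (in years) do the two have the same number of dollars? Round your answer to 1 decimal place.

t ≈ 13.0 years

7690000·e^(0.0254t) = 3880000·e^(0.078t)
7690000/3880000 = e^((0.078 − 0.0254)t) → ln(1.98196) = 0.0526·t
t = 0.68409 / 0.0526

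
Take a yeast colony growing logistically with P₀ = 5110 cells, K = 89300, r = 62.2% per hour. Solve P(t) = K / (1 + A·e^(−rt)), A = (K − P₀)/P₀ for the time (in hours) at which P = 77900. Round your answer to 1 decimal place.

A = (89300 − 5110)/5110 = 16.47554
77900 = 89300/(1 + 16.47554·e^(−0.622t)) → 1 + 16.47554·e^(−0.622t) = 1.14634
e^(−0.622t) = 0.008882 → t = ln(112.58284)/0.622 = 4.72369/0.622

t ≈ 7.6 hours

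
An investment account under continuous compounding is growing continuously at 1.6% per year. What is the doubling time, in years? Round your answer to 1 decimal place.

doubling time = ln(2) / |r| = 0.69315 / 0.016

doubling time ≈ 43.3 years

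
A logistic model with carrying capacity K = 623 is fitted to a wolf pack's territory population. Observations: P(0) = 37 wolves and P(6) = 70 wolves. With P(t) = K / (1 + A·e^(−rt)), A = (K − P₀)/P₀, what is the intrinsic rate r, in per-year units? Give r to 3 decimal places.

A = (623 − 37)/37 = 15.83784
70 = 623/(1 + 15.83784·e^(−r·6)) → e^(−6r) = (8.9 − 1)/15.83784 = 0.498805
r = −ln(0.498805)/6 = 0.69554/6

r ≈ 0.116 per year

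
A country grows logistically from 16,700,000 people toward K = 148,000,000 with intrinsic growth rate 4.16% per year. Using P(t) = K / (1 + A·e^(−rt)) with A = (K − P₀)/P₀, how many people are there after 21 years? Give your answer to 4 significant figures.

≈ 34,560,000 people

A = (148000000 − 16700000)/16700000 = 7.86228
P(21) = 148000000 / (1 + 7.86228·e^(−0.0416·21)) = 148000000 / (1 + 7.86228·0.417446)
= 148000000 / 4.28208 ≈ 34562677.05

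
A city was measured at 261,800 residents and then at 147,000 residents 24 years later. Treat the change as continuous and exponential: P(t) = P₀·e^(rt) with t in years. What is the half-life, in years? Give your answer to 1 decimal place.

r = ln(147000/261800) / 24 = ln(0.5615) / 24 ≈ -0.024048 per year
half-life = ln 2 / |r| = 0.69315 / 0.024048

half-life ≈ 28.8 years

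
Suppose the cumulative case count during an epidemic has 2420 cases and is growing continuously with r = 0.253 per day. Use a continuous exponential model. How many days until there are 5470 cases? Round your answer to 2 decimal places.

t ≈ 3.22 days

5470 = 2420 · e^(0.253·t)
t = ln(5470/2420) / 0.253 = ln(2.26033) / 0.253 = 0.81551 / 0.253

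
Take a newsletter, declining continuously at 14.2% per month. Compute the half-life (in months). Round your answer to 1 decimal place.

half-life ≈ 4.9 months

half-life = ln(2) / |r| = 0.69315 / 0.142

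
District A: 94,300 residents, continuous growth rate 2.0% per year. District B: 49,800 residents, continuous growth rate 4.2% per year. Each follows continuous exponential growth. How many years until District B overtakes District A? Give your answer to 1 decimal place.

94300·e^(0.02t) = 49800·e^(0.042t)
94300/49800 = e^((0.042 − 0.02)t) → ln(1.89357) = 0.022·t
t = 0.63847 / 0.022

t ≈ 29.0 years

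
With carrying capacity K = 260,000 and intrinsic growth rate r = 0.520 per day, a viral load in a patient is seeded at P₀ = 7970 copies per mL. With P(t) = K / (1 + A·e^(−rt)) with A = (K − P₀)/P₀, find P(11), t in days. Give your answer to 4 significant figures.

≈ 235,600 copies per mL

A = (260000 − 7970)/7970 = 31.62233
P(11) = 260000 / (1 + 31.62233·e^(−0.52·11)) = 260000 / (1 + 31.62233·0.00328)
= 260000 / 1.10371 ≈ 235568.68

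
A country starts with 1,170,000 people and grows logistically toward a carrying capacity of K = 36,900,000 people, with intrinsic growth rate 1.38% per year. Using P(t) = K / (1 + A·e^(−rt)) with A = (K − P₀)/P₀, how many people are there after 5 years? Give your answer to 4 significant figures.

≈ 1,251,000 people

A = (36900000 − 1170000)/1170000 = 30.53846
P(5) = 36900000 / (1 + 30.53846·e^(−0.0138·5)) = 36900000 / (1 + 30.53846·0.933327)
= 36900000 / 29.50236 ≈ 1250747.36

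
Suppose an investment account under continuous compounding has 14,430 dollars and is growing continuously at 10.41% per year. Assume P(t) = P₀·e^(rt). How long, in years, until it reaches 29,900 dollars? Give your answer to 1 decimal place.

29900 = 14430 · e^(0.1041·t)
t = ln(29900/14430) / 0.1041 = ln(2.07207) / 0.1041 = 0.72855 / 0.1041

t ≈ 7.0 years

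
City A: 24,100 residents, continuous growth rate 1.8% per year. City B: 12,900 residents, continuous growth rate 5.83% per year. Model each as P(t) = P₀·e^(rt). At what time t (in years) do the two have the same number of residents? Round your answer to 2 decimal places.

24100·e^(0.018t) = 12900·e^(0.0583t)
24100/12900 = e^((0.0583 − 0.018)t) → ln(1.86822) = 0.0403·t
t = 0.62498 / 0.0403

t ≈ 15.51 years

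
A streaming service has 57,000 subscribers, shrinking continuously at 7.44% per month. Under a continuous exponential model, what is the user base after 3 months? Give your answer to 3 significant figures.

≈ 45,600 subscribers

P(3) = 57000 · e^(-0.0744·3) = 57000 · e^(-0.2232)
= 57000 · 0.79995 ≈ 45597.43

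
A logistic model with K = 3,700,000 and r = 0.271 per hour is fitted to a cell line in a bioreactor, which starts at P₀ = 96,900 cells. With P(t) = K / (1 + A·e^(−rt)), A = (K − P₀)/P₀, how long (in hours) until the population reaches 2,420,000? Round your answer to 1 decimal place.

A = (3700000 − 96900)/96900 = 37.18369
2420000 = 3700000/(1 + 37.18369·e^(−0.271t)) → 1 + 37.18369·e^(−0.271t) = 1.52893
e^(−0.271t) = 0.014225 → t = ln(70.30042)/0.271 = 4.25278/0.271

t ≈ 15.7 hours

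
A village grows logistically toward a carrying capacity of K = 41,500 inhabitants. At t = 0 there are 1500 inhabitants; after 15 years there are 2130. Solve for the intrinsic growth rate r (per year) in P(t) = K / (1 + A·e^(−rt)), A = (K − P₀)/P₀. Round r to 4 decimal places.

r ≈ 0.0244 per year

A = (41500 − 1500)/1500 = 26.66667
2130 = 41500/(1 + 26.66667·e^(−r·15)) → e^(−15r) = (19.48357 − 1)/26.66667 = 0.693134
r = −ln(0.693134)/15 = 0.36653/15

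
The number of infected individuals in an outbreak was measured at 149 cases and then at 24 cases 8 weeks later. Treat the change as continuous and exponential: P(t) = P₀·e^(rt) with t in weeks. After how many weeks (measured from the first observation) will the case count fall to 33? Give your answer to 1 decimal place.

t ≈ 6.6 weeks

r = ln(24/149) / 8 ≈ -0.228237 per week
t = ln(33/149) / r = -1.50744 / -0.228237 ≈ 6.605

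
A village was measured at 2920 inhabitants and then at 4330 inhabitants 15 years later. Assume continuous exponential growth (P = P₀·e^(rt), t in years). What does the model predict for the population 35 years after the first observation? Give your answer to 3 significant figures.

≈ 7,320 inhabitants

r = ln(4330/2920) / 15 ≈ 0.026266 per year
P(35) = 2920 · e^(0.026266·35) = 2920 · 2.50752 ≈ 7321.97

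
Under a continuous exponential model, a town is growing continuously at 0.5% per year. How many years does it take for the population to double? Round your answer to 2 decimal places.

doubling time ≈ 138.63 years

doubling time = ln(2) / |r| = 0.69315 / 0.005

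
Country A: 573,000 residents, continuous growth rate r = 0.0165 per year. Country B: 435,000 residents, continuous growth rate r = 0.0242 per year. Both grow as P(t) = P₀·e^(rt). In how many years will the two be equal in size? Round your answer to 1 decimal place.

573000·e^(0.0165t) = 435000·e^(0.0242t)
573000/435000 = e^((0.0242 − 0.0165)t) → ln(1.31724) = 0.0077·t
t = 0.27554 / 0.0077

t ≈ 35.8 years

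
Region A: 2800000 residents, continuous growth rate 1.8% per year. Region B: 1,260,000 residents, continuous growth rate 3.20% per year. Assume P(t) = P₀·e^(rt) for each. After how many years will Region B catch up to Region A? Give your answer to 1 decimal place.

t ≈ 57.0 years

2800000·e^(0.018t) = 1260000·e^(0.032t)
2800000/1260000 = e^((0.032 − 0.018)t) → ln(2.22222) = 0.014·t
t = 0.79851 / 0.014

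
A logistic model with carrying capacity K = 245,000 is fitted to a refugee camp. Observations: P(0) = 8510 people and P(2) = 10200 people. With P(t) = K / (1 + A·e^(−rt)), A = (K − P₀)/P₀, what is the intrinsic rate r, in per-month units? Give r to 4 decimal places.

r ≈ 0.0942 per month

A = (245000 − 8510)/8510 = 27.78966
10200 = 245000/(1 + 27.78966·e^(−r·2)) → e^(−2r) = (24.01961 − 1)/27.78966 = 0.828352
r = −ln(0.828352)/2 = 0.18832/2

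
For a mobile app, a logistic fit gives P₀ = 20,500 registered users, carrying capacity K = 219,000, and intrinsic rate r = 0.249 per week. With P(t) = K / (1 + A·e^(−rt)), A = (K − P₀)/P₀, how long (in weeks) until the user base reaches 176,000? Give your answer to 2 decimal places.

A = (219000 − 20500)/20500 = 9.68293
176000 = 219000/(1 + 9.68293·e^(−0.249t)) → 1 + 9.68293·e^(−0.249t) = 1.24432
e^(−0.249t) = 0.025232 → t = ln(39.63244)/0.249 = 3.67965/0.249

t ≈ 14.78 weeks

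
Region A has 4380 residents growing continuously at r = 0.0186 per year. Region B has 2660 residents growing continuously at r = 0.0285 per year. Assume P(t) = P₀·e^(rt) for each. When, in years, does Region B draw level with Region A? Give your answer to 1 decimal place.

4380·e^(0.0186t) = 2660·e^(0.0285t)
4380/2660 = e^((0.0285 − 0.0186)t) → ln(1.64662) = 0.0099·t
t = 0.49872 / 0.0099

t ≈ 50.4 years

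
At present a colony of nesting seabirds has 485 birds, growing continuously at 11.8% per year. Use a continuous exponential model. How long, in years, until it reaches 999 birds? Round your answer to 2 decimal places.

999 = 485 · e^(0.118·t)
t = ln(999/485) / 0.118 = ln(2.05979) / 0.118 = 0.72261 / 0.118

t ≈ 6.12 years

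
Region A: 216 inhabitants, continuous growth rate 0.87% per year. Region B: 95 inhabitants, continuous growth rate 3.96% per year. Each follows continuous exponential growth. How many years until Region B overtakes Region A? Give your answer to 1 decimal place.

t ≈ 26.6 years

216·e^(0.0087t) = 95·e^(0.0396t)
216/95 = e^((0.0396 − 0.0087)t) → ln(2.27368) = 0.0309·t
t = 0.8214 / 0.0309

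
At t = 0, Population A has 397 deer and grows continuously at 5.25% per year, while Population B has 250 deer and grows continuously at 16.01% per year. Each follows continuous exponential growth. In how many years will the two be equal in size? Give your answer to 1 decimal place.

397·e^(0.0525t) = 250·e^(0.1601t)
397/250 = e^((0.1601 − 0.0525)t) → ln(1.588) = 0.1076·t
t = 0.46248 / 0.1076

t ≈ 4.3 years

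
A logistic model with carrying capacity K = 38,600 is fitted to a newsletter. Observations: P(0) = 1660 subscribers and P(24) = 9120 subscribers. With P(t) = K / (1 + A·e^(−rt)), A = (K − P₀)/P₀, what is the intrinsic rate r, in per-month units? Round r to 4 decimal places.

A = (38600 − 1660)/1660 = 22.25301
9120 = 38600/(1 + 22.25301·e^(−r·24)) → e^(−24r) = (4.23246 − 1)/22.25301 = 0.145259
r = −ln(0.145259)/24 = 1.92924/24

r ≈ 0.0804 per month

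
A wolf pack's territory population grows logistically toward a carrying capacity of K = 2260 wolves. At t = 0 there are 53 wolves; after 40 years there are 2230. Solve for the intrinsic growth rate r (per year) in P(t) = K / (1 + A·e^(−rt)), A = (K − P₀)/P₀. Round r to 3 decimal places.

r ≈ 0.201 per year

A = (2260 − 53)/53 = 41.64151
2230 = 2260/(1 + 41.64151·e^(−r·40)) → e^(−40r) = (1.01345 − 1)/41.64151 = 0.000323
r = −ln(0.000323)/40 = 8.03766/40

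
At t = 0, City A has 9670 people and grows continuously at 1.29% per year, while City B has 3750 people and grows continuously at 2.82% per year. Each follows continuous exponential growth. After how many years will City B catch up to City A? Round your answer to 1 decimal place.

t ≈ 61.9 years

9670·e^(0.0129t) = 3750·e^(0.0282t)
9670/3750 = e^((0.0282 − 0.0129)t) → ln(2.57867) = 0.0153·t
t = 0.94727 / 0.0153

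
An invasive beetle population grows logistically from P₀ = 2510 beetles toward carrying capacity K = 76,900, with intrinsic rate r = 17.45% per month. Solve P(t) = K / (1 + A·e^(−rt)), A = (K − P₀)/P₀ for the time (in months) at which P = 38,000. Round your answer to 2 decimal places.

t ≈ 19.29 months

A = (76900 − 2510)/2510 = 29.63745
38000 = 76900/(1 + 29.63745·e^(−0.1745t)) → 1 + 29.63745·e^(−0.1745t) = 2.02368
e^(−0.1745t) = 0.03454 → t = ln(28.95175)/0.1745 = 3.36563/0.1745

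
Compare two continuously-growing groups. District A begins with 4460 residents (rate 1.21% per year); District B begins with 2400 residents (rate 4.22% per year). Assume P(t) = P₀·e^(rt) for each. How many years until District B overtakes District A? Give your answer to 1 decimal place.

4460·e^(0.0121t) = 2400·e^(0.0422t)
4460/2400 = e^((0.0422 − 0.0121)t) → ln(1.85833) = 0.0301·t
t = 0.61968 / 0.0301

t ≈ 20.6 years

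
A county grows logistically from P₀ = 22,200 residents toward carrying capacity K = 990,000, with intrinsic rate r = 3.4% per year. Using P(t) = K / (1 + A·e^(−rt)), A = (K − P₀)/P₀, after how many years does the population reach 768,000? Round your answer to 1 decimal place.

A = (990000 − 22200)/22200 = 43.59459
768000 = 990000/(1 + 43.59459·e^(−0.034t)) → 1 + 43.59459·e^(−0.034t) = 1.28906
e^(−0.034t) = 0.006631 → t = ln(150.81373)/0.034 = 5.01605/0.034

t ≈ 147.5 years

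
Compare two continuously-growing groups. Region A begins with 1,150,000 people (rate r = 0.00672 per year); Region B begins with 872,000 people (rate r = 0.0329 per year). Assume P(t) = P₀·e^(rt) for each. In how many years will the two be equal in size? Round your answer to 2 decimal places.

t ≈ 10.57 years

1150000·e^(0.00672t) = 872000·e^(0.0329t)
1150000/872000 = e^((0.0329 − 0.00672)t) → ln(1.31881) = 0.02618·t
t = 0.27673 / 0.02618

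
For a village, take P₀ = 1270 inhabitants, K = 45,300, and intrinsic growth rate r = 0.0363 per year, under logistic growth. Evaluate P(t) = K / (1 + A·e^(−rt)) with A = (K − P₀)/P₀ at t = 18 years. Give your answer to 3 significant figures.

≈ 2,380 inhabitants

A = (45300 − 1270)/1270 = 34.66929
P(18) = 45300 / (1 + 34.66929·e^(−0.0363·18)) = 45300 / (1 + 34.66929·0.520274)
= 45300 / 19.03753 ≈ 2379.51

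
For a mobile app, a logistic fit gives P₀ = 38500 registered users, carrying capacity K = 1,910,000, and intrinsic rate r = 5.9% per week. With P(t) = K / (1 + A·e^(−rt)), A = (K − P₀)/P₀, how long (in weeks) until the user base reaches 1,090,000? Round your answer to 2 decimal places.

A = (1910000 − 38500)/38500 = 48.61039
1090000 = 1910000/(1 + 48.61039·e^(−0.059t)) → 1 + 48.61039·e^(−0.059t) = 1.75229
e^(−0.059t) = 0.015476 → t = ln(64.61625)/0.059 = 4.16847/0.059

t ≈ 70.65 weeks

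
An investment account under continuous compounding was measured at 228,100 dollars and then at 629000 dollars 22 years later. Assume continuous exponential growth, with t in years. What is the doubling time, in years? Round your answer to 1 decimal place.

doubling time ≈ 15.0 years

r = ln(629000/228100) / 22 = ln(2.75756) / 22 ≈ 0.046107 per year
doubling time = ln 2 / |r| = 0.69315 / 0.046107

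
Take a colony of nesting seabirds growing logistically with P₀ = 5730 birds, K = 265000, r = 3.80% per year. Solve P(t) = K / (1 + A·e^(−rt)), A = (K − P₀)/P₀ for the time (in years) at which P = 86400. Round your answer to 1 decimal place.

t ≈ 81.2 years

A = (265000 − 5730)/5730 = 45.24782
86400 = 265000/(1 + 45.24782·e^(−0.038t)) → 1 + 45.24782·e^(−0.038t) = 3.06713
e^(−0.038t) = 0.045685 → t = ln(21.8892)/0.038 = 3.08599/0.038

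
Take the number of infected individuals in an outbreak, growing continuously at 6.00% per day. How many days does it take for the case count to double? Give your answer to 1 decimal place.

doubling time = ln(2) / |r| = 0.69315 / 0.06

doubling time ≈ 11.6 days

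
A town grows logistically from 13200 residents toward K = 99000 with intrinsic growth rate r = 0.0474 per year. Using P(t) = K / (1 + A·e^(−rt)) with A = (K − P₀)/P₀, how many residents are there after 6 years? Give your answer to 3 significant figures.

A = (99000 − 13200)/13200 = 6.5
P(6) = 99000 / (1 + 6.5·e^(−0.0474·6)) = 99000 / (1 + 6.5·0.752466)
= 99000 / 5.89103 ≈ 16805.22

≈ 16,800 residents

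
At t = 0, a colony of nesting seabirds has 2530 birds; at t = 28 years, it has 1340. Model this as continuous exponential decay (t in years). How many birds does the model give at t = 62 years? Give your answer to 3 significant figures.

r = ln(1340/2530) / 28 ≈ -0.022698 per year
P(62) = 2530 · e^(-0.022698·62) = 2530 · 0.24481 ≈ 619.36

≈ 619 birds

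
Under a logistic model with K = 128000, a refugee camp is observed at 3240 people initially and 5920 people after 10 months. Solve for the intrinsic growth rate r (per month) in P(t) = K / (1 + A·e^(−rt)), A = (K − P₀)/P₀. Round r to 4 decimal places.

A = (128000 − 3240)/3240 = 38.50617
5920 = 128000/(1 + 38.50617·e^(−r·10)) → e^(−10r) = (21.62162 − 1)/38.50617 = 0.535541
r = −ln(0.535541)/10 = 0.62448/10

r ≈ 0.0624 per month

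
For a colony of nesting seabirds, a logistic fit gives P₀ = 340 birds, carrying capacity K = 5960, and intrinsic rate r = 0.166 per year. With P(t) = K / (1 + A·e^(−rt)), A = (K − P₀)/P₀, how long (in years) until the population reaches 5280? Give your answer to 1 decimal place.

t ≈ 29.2 years

A = (5960 − 340)/340 = 16.52941
5280 = 5960/(1 + 16.52941·e^(−0.166t)) → 1 + 16.52941·e^(−0.166t) = 1.12879
e^(−0.166t) = 0.007791 → t = ln(128.34602)/0.166 = 4.85473/0.166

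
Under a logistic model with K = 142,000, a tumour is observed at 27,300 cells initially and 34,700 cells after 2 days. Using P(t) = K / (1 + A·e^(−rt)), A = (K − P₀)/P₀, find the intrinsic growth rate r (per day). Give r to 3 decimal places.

r ≈ 0.153 per day

A = (142000 − 27300)/27300 = 4.20147
34700 = 142000/(1 + 4.20147·e^(−r·2)) → e^(−2r) = (4.09222 − 1)/4.20147 = 0.735986
r = −ln(0.735986)/2 = 0.30654/2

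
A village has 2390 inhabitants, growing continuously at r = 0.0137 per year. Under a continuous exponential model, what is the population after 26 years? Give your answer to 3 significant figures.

P(26) = 2390 · e^(0.0137·26) = 2390 · e^(0.3562)
= 2390 · 1.42789 ≈ 3412.66

≈ 3,410 inhabitants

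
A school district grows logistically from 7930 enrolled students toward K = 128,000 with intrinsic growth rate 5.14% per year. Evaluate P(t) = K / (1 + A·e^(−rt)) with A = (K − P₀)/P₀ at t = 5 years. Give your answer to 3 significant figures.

≈ 10,100 enrolled students

A = (128000 − 7930)/7930 = 15.14124
P(5) = 128000 / (1 + 15.14124·e^(−0.0514·5)) = 128000 / (1 + 15.14124·0.773368)
= 128000 / 12.70975 ≈ 10071.01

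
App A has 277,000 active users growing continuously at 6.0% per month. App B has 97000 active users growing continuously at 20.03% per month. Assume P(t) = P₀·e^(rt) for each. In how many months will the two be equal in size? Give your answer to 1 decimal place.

t ≈ 7.5 months

277000·e^(0.06t) = 97000·e^(0.2003t)
277000/97000 = e^((0.2003 − 0.06)t) → ln(2.85567) = 0.1403·t
t = 1.04931 / 0.1403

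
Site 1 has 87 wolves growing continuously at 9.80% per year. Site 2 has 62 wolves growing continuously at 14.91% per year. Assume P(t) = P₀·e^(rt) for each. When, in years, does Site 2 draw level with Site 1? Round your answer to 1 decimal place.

87·e^(0.098t) = 62·e^(0.1491t)
87/62 = e^((0.1491 − 0.098)t) → ln(1.40323) = 0.0511·t
t = 0.33877 / 0.0511

t ≈ 6.6 years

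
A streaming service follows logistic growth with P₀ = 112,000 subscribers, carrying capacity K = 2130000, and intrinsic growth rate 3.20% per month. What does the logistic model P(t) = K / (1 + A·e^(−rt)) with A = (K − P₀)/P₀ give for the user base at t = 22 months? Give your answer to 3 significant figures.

≈ 215,000 subscribers

A = (2130000 − 112000)/112000 = 18.01786
P(22) = 2130000 / (1 + 18.01786·e^(−0.032·22)) = 2130000 / (1 + 18.01786·0.494603)
= 2130000 / 9.91168 ≈ 214897.87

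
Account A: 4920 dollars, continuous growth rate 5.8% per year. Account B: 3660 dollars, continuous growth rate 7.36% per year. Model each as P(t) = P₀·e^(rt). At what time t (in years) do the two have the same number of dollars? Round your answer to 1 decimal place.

4920·e^(0.058t) = 3660·e^(0.0736t)
4920/3660 = e^((0.0736 − 0.058)t) → ln(1.34426) = 0.0156·t
t = 0.29585 / 0.0156

t ≈ 19.0 years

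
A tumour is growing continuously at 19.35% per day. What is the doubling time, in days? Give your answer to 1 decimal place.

doubling time = ln(2) / |r| = 0.69315 / 0.1935

doubling time ≈ 3.6 days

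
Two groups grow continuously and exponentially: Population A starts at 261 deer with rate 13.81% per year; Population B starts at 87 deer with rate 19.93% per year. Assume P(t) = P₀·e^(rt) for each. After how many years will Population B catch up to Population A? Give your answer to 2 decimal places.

261·e^(0.1381t) = 87·e^(0.1993t)
261/87 = e^((0.1993 − 0.1381)t) → ln(3) = 0.0612·t
t = 1.09861 / 0.0612

t ≈ 17.95 years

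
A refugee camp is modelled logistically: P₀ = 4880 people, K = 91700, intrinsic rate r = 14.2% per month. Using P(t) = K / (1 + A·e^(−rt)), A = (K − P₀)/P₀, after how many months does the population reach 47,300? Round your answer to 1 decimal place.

A = (91700 − 4880)/4880 = 17.79098
47300 = 91700/(1 + 17.79098·e^(−0.142t)) → 1 + 17.79098·e^(−0.142t) = 1.93869
e^(−0.142t) = 0.052762 → t = ln(18.95301)/0.142 = 2.94196/0.142

t ≈ 20.7 months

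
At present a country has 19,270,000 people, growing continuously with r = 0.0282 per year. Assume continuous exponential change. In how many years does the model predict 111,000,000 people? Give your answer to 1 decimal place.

111000000 = 19270000 · e^(0.0282·t)
t = ln(111000000/19270000) / 0.0282 = ln(5.76025) / 0.0282 = 1.75098 / 0.0282

t ≈ 62.1 years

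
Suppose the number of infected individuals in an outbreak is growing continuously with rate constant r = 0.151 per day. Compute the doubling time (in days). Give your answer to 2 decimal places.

doubling time = ln(2) / |r| = 0.69315 / 0.151

doubling time ≈ 4.59 days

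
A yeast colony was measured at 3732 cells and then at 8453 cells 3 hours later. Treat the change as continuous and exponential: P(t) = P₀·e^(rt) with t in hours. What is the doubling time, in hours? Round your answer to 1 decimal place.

doubling time ≈ 2.5 hours

r = ln(8453/3732) / 3 = ln(2.26501) / 3 ≈ 0.272526 per hour
doubling time = ln 2 / |r| = 0.69315 / 0.272526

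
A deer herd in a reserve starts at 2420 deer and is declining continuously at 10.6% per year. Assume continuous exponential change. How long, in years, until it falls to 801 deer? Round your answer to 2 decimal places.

801 = 2420 · e^(-0.106·t)
t = ln(801/2420) / -0.106 = ln(0.33099) / -0.106 = -1.10566 / -0.106

t ≈ 10.43 years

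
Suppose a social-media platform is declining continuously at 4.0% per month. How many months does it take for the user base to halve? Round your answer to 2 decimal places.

half-life = ln(2) / |r| = 0.69315 / 0.04

half-life ≈ 17.33 months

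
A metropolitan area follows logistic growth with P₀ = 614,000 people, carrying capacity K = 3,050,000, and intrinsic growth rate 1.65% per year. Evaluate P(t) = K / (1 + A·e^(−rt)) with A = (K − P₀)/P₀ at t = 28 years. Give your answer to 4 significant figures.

≈ 871,500 people

A = (3050000 − 614000)/614000 = 3.96743
P(28) = 3050000 / (1 + 3.96743·e^(−0.0165·28)) = 3050000 / (1 + 3.96743·0.630022)
= 3050000 / 3.49957 ≈ 871536.28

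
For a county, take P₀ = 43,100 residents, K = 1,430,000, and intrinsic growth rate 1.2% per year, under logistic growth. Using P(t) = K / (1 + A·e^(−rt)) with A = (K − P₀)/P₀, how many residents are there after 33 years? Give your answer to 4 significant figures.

≈ 63,120 residents

A = (1430000 − 43100)/43100 = 32.17865
P(33) = 1430000 / (1 + 32.17865·e^(−0.012·33)) = 1430000 / (1 + 32.17865·0.673007)
= 1430000 / 22.65645 ≈ 63116.68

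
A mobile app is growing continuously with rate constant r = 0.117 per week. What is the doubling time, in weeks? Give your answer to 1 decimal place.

doubling time = ln(2) / |r| = 0.69315 / 0.117

doubling time ≈ 5.9 weeks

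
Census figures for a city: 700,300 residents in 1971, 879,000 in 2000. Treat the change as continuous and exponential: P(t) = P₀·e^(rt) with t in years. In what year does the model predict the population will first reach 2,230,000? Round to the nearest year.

year 2119

r = ln(879000/700300) / 29 = 0.22728/29 ≈ 0.007837 per year
t = ln(2230000/700300) / r = 1.15825/0.007837 ≈ 147.79 years after 1971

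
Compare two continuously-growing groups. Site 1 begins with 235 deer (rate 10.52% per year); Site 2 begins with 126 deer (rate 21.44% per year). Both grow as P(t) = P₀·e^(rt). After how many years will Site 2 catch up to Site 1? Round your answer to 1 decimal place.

235·e^(0.1052t) = 126·e^(0.2144t)
235/126 = e^((0.2144 − 0.1052)t) → ln(1.86508) = 0.1092·t
t = 0.6233 / 0.1092

t ≈ 5.7 years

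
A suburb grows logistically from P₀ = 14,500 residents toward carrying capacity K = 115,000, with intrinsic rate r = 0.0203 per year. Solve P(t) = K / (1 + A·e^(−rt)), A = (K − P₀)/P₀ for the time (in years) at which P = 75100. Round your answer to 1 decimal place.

t ≈ 126.5 years

A = (115000 − 14500)/14500 = 6.93103
75100 = 115000/(1 + 6.93103·e^(−0.0203t)) → 1 + 6.93103·e^(−0.0203t) = 1.53129
e^(−0.0203t) = 0.076654 → t = ln(13.04563)/0.0203 = 2.56845/0.0203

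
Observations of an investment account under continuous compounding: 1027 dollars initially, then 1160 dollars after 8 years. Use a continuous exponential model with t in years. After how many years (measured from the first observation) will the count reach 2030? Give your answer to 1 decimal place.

r = ln(1160/1027) / 8 ≈ 0.015222 per year
t = ln(2030/1027) / r = 0.68139 / 0.015222 ≈ 44.763

t ≈ 44.8 years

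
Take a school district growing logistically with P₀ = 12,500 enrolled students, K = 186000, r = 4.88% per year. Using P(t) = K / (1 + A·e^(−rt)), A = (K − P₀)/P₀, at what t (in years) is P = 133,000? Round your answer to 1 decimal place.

t ≈ 72.8 years

A = (186000 − 12500)/12500 = 13.88
133000 = 186000/(1 + 13.88·e^(−0.0488t)) → 1 + 13.88·e^(−0.0488t) = 1.3985
e^(−0.0488t) = 0.02871 → t = ln(34.83094)/0.0488 = 3.55051/0.0488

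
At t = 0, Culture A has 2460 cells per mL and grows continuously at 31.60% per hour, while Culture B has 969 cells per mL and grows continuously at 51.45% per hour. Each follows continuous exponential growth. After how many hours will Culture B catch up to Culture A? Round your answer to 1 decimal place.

2460·e^(0.316t) = 969·e^(0.5145t)
2460/969 = e^((0.5145 − 0.316)t) → ln(2.5387) = 0.1985·t
t = 0.93165 / 0.1985

t ≈ 4.7 hours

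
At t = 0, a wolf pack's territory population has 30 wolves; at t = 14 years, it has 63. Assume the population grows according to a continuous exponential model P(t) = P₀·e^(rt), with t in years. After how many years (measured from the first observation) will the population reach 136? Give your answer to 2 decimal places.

r = ln(63/30) / 14 ≈ 0.052996 per year
t = ln(136/30) / r = 1.51146 / 0.052996 ≈ 28.52

t ≈ 28.52 years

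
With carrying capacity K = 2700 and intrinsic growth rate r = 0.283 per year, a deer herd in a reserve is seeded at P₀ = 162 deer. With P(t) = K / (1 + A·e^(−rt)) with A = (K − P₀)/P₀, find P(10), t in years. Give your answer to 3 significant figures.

≈ 1,400 deer

A = (2700 − 162)/162 = 15.66667
P(10) = 2700 / (1 + 15.66667·e^(−0.283·10)) = 2700 / (1 + 15.66667·0.059013)
= 2700 / 1.92453 ≈ 1402.94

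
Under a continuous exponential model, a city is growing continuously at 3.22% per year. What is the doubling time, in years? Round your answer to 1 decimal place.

doubling time ≈ 21.5 years

doubling time = ln(2) / |r| = 0.69315 / 0.0322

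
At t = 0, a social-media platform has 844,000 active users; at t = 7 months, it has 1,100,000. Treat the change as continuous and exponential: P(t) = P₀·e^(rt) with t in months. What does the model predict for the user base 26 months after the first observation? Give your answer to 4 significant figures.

≈ 2,258,000 active users

r = ln(1100000/844000) / 7 ≈ 0.037845 per month
P(26) = 844000 · e^(0.037845·26) = 844000 · 2.67503 ≈ 2257729.48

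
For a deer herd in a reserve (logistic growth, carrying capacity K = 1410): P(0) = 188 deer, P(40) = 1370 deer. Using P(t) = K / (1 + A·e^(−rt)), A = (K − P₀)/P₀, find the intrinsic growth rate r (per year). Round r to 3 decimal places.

r ≈ 0.135 per year

A = (1410 − 188)/188 = 6.5
1370 = 1410/(1 + 6.5·e^(−r·40)) → e^(−40r) = (1.0292 − 1)/6.5 = 0.004492
r = −ln(0.004492)/40 = 5.40549/40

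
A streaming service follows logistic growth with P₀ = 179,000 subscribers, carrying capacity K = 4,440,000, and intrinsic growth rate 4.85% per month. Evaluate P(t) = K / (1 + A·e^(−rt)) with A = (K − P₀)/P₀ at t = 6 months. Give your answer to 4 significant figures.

A = (4440000 − 179000)/179000 = 23.80447
P(6) = 4440000 / (1 + 23.80447·e^(−0.0485·6)) = 4440000 / (1 + 23.80447·0.747516)
= 4440000 / 18.79421 ≈ 236242.92

≈ 236,200 subscribers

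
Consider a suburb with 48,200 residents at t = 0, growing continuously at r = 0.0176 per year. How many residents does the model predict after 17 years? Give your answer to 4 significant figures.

P(17) = 48200 · e^(0.0176·17) = 48200 · e^(0.2992)
= 48200 · 1.34878 ≈ 65011.16

≈ 65,010 residents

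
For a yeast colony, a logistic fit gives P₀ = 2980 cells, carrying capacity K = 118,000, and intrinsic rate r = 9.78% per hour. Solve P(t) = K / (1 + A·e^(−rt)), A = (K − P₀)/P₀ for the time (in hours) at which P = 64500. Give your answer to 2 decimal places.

t ≈ 39.27 hours

A = (118000 − 2980)/2980 = 38.59732
64500 = 118000/(1 + 38.59732·e^(−0.0978t)) → 1 + 38.59732·e^(−0.0978t) = 1.82946
e^(−0.0978t) = 0.02149 → t = ln(46.53321)/0.0978 = 3.84017/0.0978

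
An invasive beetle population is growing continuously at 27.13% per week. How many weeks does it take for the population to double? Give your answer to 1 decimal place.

doubling time ≈ 2.6 weeks

doubling time = ln(2) / |r| = 0.69315 / 0.2713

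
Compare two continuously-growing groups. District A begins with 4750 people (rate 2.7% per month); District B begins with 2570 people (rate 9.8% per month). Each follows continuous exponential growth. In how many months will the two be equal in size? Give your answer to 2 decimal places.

4750·e^(0.027t) = 2570·e^(0.098t)
4750/2570 = e^((0.098 − 0.027)t) → ln(1.84825) = 0.071·t
t = 0.61424 / 0.071

t ≈ 8.65 months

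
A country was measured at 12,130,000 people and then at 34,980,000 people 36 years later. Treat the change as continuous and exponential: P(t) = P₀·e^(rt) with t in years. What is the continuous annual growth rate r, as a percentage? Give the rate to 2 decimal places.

34980000 = 12130000 · e^(r·36)
e^(36r) = 34980000/12130000 = 2.88376
r = ln(2.88376) / 36 = 1.05909 / 36

r ≈ 2.94% per year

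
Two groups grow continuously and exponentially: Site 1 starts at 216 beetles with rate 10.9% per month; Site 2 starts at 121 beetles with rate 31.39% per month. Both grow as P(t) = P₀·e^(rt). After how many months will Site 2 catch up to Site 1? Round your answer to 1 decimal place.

216·e^(0.109t) = 121·e^(0.3139t)
216/121 = e^((0.3139 − 0.109)t) → ln(1.78512) = 0.2049·t
t = 0.57949 / 0.2049

t ≈ 2.8 months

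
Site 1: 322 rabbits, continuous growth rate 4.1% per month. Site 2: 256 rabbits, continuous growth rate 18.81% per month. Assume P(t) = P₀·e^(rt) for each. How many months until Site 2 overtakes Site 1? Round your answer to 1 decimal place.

t ≈ 1.6 months

322·e^(0.041t) = 256·e^(0.1881t)
322/256 = e^((0.1881 − 0.041)t) → ln(1.25781) = 0.1471·t
t = 0.22937 / 0.1471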